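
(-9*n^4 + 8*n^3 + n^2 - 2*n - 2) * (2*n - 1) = -18*n^5 + 25*n^4 - 6*n^3 - 5*n^2 - 2*n + 2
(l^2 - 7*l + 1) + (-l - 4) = l^2 - 8*l - 3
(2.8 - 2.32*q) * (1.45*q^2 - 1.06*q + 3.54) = -3.364*q^3 + 6.5192*q^2 - 11.1808*q + 9.912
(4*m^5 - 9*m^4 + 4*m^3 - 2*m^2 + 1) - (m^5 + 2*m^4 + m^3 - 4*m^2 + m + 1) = 3*m^5 - 11*m^4 + 3*m^3 + 2*m^2 - m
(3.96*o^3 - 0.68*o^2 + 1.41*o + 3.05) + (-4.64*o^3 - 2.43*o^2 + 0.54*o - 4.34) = -0.68*o^3 - 3.11*o^2 + 1.95*o - 1.29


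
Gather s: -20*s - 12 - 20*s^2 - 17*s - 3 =-20*s^2 - 37*s - 15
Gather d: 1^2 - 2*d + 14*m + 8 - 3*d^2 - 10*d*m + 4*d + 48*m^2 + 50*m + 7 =-3*d^2 + d*(2 - 10*m) + 48*m^2 + 64*m + 16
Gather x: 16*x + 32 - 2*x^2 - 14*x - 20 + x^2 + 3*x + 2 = -x^2 + 5*x + 14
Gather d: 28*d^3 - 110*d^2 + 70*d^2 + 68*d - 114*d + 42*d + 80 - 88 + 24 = 28*d^3 - 40*d^2 - 4*d + 16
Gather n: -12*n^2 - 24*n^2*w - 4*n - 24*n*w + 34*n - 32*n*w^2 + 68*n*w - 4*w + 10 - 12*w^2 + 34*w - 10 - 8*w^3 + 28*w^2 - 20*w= n^2*(-24*w - 12) + n*(-32*w^2 + 44*w + 30) - 8*w^3 + 16*w^2 + 10*w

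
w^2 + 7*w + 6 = (w + 1)*(w + 6)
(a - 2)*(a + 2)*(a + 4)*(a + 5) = a^4 + 9*a^3 + 16*a^2 - 36*a - 80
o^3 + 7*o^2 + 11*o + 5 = (o + 1)^2*(o + 5)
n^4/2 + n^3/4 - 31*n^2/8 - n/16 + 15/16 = (n/2 + 1/4)*(n - 5/2)*(n - 1/2)*(n + 3)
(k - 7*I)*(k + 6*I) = k^2 - I*k + 42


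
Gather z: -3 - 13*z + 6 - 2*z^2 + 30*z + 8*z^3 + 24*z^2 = 8*z^3 + 22*z^2 + 17*z + 3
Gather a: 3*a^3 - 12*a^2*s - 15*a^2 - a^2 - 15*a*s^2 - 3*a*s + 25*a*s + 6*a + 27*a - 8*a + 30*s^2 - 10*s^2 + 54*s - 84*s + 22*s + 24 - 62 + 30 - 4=3*a^3 + a^2*(-12*s - 16) + a*(-15*s^2 + 22*s + 25) + 20*s^2 - 8*s - 12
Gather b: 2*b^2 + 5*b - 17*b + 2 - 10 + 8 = 2*b^2 - 12*b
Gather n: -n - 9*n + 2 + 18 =20 - 10*n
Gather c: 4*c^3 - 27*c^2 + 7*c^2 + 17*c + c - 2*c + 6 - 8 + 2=4*c^3 - 20*c^2 + 16*c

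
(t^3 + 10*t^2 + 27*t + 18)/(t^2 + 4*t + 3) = t + 6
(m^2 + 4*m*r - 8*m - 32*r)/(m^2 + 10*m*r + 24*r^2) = (m - 8)/(m + 6*r)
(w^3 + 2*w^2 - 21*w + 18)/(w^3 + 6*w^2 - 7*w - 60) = (w^2 + 5*w - 6)/(w^2 + 9*w + 20)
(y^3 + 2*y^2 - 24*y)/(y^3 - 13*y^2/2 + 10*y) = 2*(y + 6)/(2*y - 5)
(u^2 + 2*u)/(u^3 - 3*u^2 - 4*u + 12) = u/(u^2 - 5*u + 6)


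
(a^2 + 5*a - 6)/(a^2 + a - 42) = (a^2 + 5*a - 6)/(a^2 + a - 42)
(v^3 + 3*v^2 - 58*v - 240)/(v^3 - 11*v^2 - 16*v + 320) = (v + 6)/(v - 8)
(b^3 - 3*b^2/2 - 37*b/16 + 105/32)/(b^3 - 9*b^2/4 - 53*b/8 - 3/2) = (16*b^2 - 48*b + 35)/(4*(4*b^2 - 15*b - 4))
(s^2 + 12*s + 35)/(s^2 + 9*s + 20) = (s + 7)/(s + 4)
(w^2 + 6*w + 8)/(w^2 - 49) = (w^2 + 6*w + 8)/(w^2 - 49)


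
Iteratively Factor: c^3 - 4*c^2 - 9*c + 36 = (c + 3)*(c^2 - 7*c + 12) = (c - 4)*(c + 3)*(c - 3)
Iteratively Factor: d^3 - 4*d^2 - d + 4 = (d - 1)*(d^2 - 3*d - 4) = (d - 4)*(d - 1)*(d + 1)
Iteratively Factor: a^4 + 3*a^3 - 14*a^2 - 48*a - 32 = (a + 4)*(a^3 - a^2 - 10*a - 8) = (a - 4)*(a + 4)*(a^2 + 3*a + 2) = (a - 4)*(a + 1)*(a + 4)*(a + 2)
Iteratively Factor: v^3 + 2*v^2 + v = (v)*(v^2 + 2*v + 1) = v*(v + 1)*(v + 1)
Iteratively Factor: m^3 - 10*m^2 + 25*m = (m)*(m^2 - 10*m + 25) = m*(m - 5)*(m - 5)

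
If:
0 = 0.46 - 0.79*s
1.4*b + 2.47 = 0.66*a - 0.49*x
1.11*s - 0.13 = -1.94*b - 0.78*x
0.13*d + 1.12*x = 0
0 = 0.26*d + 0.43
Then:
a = 3.16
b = -0.34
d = -1.65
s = 0.58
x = 0.19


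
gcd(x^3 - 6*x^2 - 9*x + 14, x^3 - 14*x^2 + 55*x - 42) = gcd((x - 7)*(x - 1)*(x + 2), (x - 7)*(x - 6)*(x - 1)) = x^2 - 8*x + 7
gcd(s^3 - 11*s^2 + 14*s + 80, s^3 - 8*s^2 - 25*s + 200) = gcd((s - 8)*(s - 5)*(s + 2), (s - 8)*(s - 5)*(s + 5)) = s^2 - 13*s + 40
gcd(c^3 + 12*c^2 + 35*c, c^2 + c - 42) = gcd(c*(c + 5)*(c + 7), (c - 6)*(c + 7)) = c + 7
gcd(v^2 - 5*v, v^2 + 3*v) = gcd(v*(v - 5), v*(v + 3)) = v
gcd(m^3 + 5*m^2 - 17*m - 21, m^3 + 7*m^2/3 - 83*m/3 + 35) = m^2 + 4*m - 21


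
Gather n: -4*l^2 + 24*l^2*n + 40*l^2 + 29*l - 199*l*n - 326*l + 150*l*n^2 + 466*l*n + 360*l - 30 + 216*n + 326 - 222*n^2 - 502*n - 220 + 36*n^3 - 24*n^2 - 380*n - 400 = 36*l^2 + 63*l + 36*n^3 + n^2*(150*l - 246) + n*(24*l^2 + 267*l - 666) - 324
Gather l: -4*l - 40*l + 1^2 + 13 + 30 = 44 - 44*l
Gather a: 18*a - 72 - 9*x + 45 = 18*a - 9*x - 27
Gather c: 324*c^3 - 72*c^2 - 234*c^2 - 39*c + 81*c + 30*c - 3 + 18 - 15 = 324*c^3 - 306*c^2 + 72*c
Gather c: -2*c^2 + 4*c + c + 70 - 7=-2*c^2 + 5*c + 63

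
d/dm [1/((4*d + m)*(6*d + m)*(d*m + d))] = (-(4*d + m)*(6*d + m) - (4*d + m)*(m + 1) - (6*d + m)*(m + 1))/(d*(4*d + m)^2*(6*d + m)^2*(m + 1)^2)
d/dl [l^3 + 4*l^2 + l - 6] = 3*l^2 + 8*l + 1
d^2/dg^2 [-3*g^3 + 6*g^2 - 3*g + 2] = 12 - 18*g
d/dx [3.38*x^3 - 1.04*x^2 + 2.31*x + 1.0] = 10.14*x^2 - 2.08*x + 2.31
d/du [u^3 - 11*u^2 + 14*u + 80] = 3*u^2 - 22*u + 14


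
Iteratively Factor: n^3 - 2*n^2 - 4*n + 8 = (n - 2)*(n^2 - 4) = (n - 2)*(n + 2)*(n - 2)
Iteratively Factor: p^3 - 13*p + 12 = (p + 4)*(p^2 - 4*p + 3) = (p - 3)*(p + 4)*(p - 1)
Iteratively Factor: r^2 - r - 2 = (r + 1)*(r - 2)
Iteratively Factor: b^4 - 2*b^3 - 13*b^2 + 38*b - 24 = (b - 2)*(b^3 - 13*b + 12) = (b - 3)*(b - 2)*(b^2 + 3*b - 4) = (b - 3)*(b - 2)*(b + 4)*(b - 1)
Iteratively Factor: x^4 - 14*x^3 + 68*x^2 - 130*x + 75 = (x - 5)*(x^3 - 9*x^2 + 23*x - 15) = (x - 5)*(x - 1)*(x^2 - 8*x + 15) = (x - 5)^2*(x - 1)*(x - 3)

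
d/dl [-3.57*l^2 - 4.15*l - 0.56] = -7.14*l - 4.15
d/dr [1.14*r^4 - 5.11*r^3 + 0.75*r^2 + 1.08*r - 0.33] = 4.56*r^3 - 15.33*r^2 + 1.5*r + 1.08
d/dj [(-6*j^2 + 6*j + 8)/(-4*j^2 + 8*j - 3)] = 2*(-12*j^2 + 50*j - 41)/(16*j^4 - 64*j^3 + 88*j^2 - 48*j + 9)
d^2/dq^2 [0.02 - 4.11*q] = 0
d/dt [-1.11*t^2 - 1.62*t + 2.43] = -2.22*t - 1.62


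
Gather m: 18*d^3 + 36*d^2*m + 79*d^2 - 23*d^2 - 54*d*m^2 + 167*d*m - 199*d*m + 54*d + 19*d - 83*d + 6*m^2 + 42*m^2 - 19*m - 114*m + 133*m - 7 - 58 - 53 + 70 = 18*d^3 + 56*d^2 - 10*d + m^2*(48 - 54*d) + m*(36*d^2 - 32*d) - 48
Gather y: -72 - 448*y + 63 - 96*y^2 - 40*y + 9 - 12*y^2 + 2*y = -108*y^2 - 486*y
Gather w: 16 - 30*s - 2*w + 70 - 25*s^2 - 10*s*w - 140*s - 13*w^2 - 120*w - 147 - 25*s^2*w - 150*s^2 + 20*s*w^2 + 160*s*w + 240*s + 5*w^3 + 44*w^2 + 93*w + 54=-175*s^2 + 70*s + 5*w^3 + w^2*(20*s + 31) + w*(-25*s^2 + 150*s - 29) - 7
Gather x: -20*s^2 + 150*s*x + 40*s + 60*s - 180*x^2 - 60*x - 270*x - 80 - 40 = -20*s^2 + 100*s - 180*x^2 + x*(150*s - 330) - 120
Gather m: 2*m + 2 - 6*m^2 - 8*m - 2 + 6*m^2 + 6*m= 0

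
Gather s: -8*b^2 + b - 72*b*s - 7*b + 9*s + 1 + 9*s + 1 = -8*b^2 - 6*b + s*(18 - 72*b) + 2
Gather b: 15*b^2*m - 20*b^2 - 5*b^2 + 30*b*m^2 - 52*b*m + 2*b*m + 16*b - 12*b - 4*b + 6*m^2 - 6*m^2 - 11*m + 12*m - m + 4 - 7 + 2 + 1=b^2*(15*m - 25) + b*(30*m^2 - 50*m)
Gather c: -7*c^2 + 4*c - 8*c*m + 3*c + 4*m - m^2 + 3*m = -7*c^2 + c*(7 - 8*m) - m^2 + 7*m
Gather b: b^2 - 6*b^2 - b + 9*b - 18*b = -5*b^2 - 10*b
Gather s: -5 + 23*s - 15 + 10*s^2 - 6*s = 10*s^2 + 17*s - 20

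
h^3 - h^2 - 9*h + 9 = (h - 3)*(h - 1)*(h + 3)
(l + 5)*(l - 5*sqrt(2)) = l^2 - 5*sqrt(2)*l + 5*l - 25*sqrt(2)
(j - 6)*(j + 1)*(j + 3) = j^3 - 2*j^2 - 21*j - 18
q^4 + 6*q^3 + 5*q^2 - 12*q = q*(q - 1)*(q + 3)*(q + 4)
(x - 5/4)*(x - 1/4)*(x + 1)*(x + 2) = x^4 + 3*x^3/2 - 35*x^2/16 - 33*x/16 + 5/8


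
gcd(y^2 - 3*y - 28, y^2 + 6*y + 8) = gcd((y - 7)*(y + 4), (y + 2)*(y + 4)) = y + 4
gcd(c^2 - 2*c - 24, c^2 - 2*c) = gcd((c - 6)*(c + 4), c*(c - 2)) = 1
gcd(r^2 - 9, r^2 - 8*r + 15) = r - 3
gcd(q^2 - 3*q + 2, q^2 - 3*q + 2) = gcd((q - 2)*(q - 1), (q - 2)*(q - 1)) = q^2 - 3*q + 2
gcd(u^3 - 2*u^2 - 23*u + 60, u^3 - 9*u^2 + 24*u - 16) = u - 4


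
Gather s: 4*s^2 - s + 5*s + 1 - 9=4*s^2 + 4*s - 8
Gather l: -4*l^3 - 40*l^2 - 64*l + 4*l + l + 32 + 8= -4*l^3 - 40*l^2 - 59*l + 40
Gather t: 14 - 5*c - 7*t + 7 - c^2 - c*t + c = -c^2 - 4*c + t*(-c - 7) + 21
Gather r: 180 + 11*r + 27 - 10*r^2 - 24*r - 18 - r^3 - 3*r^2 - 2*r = -r^3 - 13*r^2 - 15*r + 189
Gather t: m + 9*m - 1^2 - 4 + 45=10*m + 40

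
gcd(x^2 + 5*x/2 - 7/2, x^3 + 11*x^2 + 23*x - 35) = x - 1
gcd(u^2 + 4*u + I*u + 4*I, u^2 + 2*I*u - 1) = u + I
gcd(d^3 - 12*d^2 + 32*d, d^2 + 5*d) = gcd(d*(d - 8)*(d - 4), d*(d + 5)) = d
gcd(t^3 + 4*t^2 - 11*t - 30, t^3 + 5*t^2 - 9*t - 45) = t^2 + 2*t - 15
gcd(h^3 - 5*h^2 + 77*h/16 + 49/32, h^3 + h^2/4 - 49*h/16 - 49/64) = h^2 - 3*h/2 - 7/16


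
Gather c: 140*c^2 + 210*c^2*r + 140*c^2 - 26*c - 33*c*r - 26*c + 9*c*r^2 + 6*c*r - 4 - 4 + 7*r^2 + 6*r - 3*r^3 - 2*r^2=c^2*(210*r + 280) + c*(9*r^2 - 27*r - 52) - 3*r^3 + 5*r^2 + 6*r - 8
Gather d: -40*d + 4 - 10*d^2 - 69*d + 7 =-10*d^2 - 109*d + 11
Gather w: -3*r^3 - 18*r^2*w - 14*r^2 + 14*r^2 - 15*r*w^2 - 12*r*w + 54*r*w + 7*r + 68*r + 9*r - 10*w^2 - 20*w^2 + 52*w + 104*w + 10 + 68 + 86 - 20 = -3*r^3 + 84*r + w^2*(-15*r - 30) + w*(-18*r^2 + 42*r + 156) + 144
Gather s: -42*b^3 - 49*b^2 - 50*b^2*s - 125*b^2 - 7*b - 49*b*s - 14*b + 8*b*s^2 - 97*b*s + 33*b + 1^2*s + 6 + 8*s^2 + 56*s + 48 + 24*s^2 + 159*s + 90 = -42*b^3 - 174*b^2 + 12*b + s^2*(8*b + 32) + s*(-50*b^2 - 146*b + 216) + 144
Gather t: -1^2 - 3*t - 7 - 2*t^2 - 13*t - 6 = -2*t^2 - 16*t - 14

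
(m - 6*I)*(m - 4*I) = m^2 - 10*I*m - 24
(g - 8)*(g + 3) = g^2 - 5*g - 24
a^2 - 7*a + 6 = (a - 6)*(a - 1)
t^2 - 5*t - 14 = (t - 7)*(t + 2)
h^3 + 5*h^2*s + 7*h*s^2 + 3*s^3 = (h + s)^2*(h + 3*s)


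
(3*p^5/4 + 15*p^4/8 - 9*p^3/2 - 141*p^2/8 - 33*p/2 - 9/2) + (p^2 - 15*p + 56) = 3*p^5/4 + 15*p^4/8 - 9*p^3/2 - 133*p^2/8 - 63*p/2 + 103/2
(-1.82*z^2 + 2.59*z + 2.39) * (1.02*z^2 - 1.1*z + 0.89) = -1.8564*z^4 + 4.6438*z^3 - 2.031*z^2 - 0.323900000000001*z + 2.1271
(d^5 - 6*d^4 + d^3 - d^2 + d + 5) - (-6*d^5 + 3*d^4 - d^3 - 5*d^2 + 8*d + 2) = 7*d^5 - 9*d^4 + 2*d^3 + 4*d^2 - 7*d + 3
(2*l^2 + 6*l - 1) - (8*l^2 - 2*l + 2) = -6*l^2 + 8*l - 3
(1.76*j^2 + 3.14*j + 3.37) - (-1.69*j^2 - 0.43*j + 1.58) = 3.45*j^2 + 3.57*j + 1.79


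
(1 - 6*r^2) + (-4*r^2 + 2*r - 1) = -10*r^2 + 2*r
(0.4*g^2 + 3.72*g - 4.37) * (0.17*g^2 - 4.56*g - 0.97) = 0.068*g^4 - 1.1916*g^3 - 18.0941*g^2 + 16.3188*g + 4.2389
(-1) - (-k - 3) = k + 2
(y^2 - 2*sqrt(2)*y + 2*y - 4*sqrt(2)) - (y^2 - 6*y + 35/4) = -2*sqrt(2)*y + 8*y - 35/4 - 4*sqrt(2)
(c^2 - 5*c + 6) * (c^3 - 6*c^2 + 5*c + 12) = c^5 - 11*c^4 + 41*c^3 - 49*c^2 - 30*c + 72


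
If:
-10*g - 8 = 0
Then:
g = -4/5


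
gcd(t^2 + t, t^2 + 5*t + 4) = t + 1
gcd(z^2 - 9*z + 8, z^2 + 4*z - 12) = 1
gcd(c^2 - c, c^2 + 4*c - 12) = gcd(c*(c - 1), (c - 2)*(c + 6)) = 1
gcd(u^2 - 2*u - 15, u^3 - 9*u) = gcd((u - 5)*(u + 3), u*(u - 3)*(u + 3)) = u + 3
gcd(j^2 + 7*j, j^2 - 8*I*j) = j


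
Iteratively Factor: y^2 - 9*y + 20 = (y - 4)*(y - 5)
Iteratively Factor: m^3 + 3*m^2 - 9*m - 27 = (m - 3)*(m^2 + 6*m + 9) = (m - 3)*(m + 3)*(m + 3)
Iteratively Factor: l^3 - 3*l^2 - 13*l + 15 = (l - 5)*(l^2 + 2*l - 3) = (l - 5)*(l + 3)*(l - 1)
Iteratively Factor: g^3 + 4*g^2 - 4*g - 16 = (g + 2)*(g^2 + 2*g - 8) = (g + 2)*(g + 4)*(g - 2)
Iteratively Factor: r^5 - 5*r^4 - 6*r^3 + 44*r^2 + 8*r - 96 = (r + 2)*(r^4 - 7*r^3 + 8*r^2 + 28*r - 48) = (r - 2)*(r + 2)*(r^3 - 5*r^2 - 2*r + 24) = (r - 4)*(r - 2)*(r + 2)*(r^2 - r - 6) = (r - 4)*(r - 2)*(r + 2)^2*(r - 3)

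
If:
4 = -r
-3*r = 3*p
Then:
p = 4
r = -4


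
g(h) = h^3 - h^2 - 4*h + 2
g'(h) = 3*h^2 - 2*h - 4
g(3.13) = 10.35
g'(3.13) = 19.13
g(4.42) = 51.13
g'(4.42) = 45.77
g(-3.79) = -51.64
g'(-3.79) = 46.67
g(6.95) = 261.60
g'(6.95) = 127.01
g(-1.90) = -0.87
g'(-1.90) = 10.63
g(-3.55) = -41.14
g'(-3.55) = 40.91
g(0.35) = 0.52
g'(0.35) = -4.33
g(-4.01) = -62.52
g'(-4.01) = 52.26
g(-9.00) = -772.00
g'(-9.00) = 257.00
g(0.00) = 2.00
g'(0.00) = -4.00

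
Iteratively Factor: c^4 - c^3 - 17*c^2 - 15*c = (c - 5)*(c^3 + 4*c^2 + 3*c) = (c - 5)*(c + 1)*(c^2 + 3*c) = c*(c - 5)*(c + 1)*(c + 3)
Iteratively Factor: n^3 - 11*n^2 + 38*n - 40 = (n - 5)*(n^2 - 6*n + 8) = (n - 5)*(n - 4)*(n - 2)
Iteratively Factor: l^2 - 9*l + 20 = (l - 5)*(l - 4)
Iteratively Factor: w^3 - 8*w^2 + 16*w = (w)*(w^2 - 8*w + 16) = w*(w - 4)*(w - 4)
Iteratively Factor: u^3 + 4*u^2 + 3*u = (u)*(u^2 + 4*u + 3) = u*(u + 3)*(u + 1)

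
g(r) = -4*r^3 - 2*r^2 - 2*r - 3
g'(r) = -12*r^2 - 4*r - 2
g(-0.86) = -0.21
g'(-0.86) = -7.44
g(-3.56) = 159.24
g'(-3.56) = -139.84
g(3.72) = -244.03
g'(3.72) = -182.94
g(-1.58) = 10.94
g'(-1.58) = -25.64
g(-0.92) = 0.26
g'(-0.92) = -8.48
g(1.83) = -37.87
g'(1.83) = -49.51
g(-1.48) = 8.55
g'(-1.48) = -22.36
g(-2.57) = 56.83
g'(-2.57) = -70.98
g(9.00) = -3099.00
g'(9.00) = -1010.00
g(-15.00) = 13077.00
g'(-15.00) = -2642.00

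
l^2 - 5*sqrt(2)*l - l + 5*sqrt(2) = (l - 1)*(l - 5*sqrt(2))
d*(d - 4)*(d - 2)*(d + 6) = d^4 - 28*d^2 + 48*d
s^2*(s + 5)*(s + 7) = s^4 + 12*s^3 + 35*s^2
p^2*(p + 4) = p^3 + 4*p^2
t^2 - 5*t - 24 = (t - 8)*(t + 3)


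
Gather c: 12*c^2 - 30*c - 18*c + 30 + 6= 12*c^2 - 48*c + 36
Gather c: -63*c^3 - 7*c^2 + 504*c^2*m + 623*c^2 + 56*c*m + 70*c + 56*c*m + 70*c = -63*c^3 + c^2*(504*m + 616) + c*(112*m + 140)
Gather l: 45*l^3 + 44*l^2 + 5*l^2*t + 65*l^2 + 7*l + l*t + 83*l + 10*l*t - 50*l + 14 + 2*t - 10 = 45*l^3 + l^2*(5*t + 109) + l*(11*t + 40) + 2*t + 4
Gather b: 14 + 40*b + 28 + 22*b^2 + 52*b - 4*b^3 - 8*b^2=-4*b^3 + 14*b^2 + 92*b + 42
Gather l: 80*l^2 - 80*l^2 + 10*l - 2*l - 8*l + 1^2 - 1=0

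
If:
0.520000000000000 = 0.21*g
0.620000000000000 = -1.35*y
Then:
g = 2.48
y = -0.46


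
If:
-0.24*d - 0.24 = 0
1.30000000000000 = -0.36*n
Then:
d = -1.00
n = -3.61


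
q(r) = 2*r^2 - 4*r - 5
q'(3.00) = 8.00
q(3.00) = 1.00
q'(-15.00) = -64.00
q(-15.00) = 505.00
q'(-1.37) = -9.48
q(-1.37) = 4.23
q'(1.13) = 0.52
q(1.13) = -6.97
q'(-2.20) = -12.80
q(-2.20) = 13.48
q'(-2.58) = -14.32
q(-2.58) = 18.63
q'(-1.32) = -9.28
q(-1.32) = 3.76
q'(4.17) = 12.68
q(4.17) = 13.10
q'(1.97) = 3.88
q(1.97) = -5.12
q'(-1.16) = -8.64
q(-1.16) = 2.33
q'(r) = 4*r - 4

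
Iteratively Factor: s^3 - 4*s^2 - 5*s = (s - 5)*(s^2 + s) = s*(s - 5)*(s + 1)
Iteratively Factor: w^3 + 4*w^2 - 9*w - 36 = (w + 4)*(w^2 - 9) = (w + 3)*(w + 4)*(w - 3)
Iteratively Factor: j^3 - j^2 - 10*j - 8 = (j - 4)*(j^2 + 3*j + 2) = (j - 4)*(j + 2)*(j + 1)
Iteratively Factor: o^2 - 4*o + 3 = (o - 1)*(o - 3)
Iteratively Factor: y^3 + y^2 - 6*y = (y)*(y^2 + y - 6) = y*(y - 2)*(y + 3)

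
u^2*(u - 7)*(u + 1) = u^4 - 6*u^3 - 7*u^2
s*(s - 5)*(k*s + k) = k*s^3 - 4*k*s^2 - 5*k*s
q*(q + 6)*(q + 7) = q^3 + 13*q^2 + 42*q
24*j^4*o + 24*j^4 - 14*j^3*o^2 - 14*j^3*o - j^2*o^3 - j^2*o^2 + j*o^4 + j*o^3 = (-3*j + o)*(-2*j + o)*(4*j + o)*(j*o + j)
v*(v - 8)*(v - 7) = v^3 - 15*v^2 + 56*v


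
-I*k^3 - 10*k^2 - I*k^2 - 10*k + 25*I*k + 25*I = (k - 5*I)^2*(-I*k - I)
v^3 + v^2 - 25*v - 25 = (v - 5)*(v + 1)*(v + 5)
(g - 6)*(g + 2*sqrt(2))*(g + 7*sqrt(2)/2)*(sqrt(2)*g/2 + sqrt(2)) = sqrt(2)*g^4/2 - 2*sqrt(2)*g^3 + 11*g^3/2 - 22*g^2 + sqrt(2)*g^2 - 66*g - 28*sqrt(2)*g - 84*sqrt(2)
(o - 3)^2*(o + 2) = o^3 - 4*o^2 - 3*o + 18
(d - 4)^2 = d^2 - 8*d + 16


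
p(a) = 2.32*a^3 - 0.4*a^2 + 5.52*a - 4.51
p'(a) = 6.96*a^2 - 0.8*a + 5.52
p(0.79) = 0.75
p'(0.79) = 9.23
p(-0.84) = -10.80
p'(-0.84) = 11.10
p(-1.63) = -24.62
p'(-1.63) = 25.32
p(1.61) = 13.02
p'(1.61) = 22.27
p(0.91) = 1.93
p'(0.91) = 10.56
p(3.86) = 144.27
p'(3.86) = 106.13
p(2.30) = 34.30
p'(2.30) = 40.50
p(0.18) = -3.52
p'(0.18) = 5.60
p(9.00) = 1704.05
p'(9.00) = 562.08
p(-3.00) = -87.31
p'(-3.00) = 70.56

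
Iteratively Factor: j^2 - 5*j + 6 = (j - 2)*(j - 3)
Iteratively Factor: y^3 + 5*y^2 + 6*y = (y + 2)*(y^2 + 3*y) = y*(y + 2)*(y + 3)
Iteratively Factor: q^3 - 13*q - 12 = (q + 3)*(q^2 - 3*q - 4) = (q - 4)*(q + 3)*(q + 1)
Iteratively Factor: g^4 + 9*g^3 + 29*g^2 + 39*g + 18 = (g + 2)*(g^3 + 7*g^2 + 15*g + 9) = (g + 1)*(g + 2)*(g^2 + 6*g + 9) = (g + 1)*(g + 2)*(g + 3)*(g + 3)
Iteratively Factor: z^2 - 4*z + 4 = (z - 2)*(z - 2)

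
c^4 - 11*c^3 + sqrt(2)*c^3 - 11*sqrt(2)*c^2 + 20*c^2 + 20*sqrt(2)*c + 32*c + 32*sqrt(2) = (c - 8)*(c - 4)*(sqrt(2)*c/2 + 1)*(sqrt(2)*c + sqrt(2))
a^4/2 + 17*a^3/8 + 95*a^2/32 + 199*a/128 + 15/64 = (a/2 + 1)*(a + 1/4)*(a + 3/4)*(a + 5/4)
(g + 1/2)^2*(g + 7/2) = g^3 + 9*g^2/2 + 15*g/4 + 7/8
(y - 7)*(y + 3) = y^2 - 4*y - 21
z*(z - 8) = z^2 - 8*z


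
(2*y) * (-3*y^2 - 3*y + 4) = -6*y^3 - 6*y^2 + 8*y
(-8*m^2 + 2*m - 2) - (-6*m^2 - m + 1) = -2*m^2 + 3*m - 3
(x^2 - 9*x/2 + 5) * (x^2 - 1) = x^4 - 9*x^3/2 + 4*x^2 + 9*x/2 - 5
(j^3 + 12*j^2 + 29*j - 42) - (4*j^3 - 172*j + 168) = -3*j^3 + 12*j^2 + 201*j - 210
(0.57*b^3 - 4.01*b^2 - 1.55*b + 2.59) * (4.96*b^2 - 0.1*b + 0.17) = 2.8272*b^5 - 19.9466*b^4 - 7.1901*b^3 + 12.3197*b^2 - 0.5225*b + 0.4403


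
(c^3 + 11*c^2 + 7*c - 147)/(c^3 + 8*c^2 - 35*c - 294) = (c - 3)/(c - 6)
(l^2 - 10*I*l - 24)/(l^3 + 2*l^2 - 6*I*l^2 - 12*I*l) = (l - 4*I)/(l*(l + 2))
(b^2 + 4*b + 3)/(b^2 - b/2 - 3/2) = 2*(b + 3)/(2*b - 3)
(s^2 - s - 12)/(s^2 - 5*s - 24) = (s - 4)/(s - 8)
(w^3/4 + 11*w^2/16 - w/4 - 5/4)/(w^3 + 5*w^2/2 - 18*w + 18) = (4*w^3 + 11*w^2 - 4*w - 20)/(8*(2*w^3 + 5*w^2 - 36*w + 36))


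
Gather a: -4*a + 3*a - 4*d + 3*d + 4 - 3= -a - d + 1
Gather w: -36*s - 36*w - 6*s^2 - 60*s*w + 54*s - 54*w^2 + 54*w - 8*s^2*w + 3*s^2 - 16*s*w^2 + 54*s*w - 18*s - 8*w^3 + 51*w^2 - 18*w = -3*s^2 - 8*w^3 + w^2*(-16*s - 3) + w*(-8*s^2 - 6*s)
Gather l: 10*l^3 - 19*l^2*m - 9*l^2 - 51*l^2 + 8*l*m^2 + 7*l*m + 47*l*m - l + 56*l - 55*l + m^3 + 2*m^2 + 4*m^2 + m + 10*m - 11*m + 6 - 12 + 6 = 10*l^3 + l^2*(-19*m - 60) + l*(8*m^2 + 54*m) + m^3 + 6*m^2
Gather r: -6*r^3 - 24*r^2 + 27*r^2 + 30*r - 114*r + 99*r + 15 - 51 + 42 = -6*r^3 + 3*r^2 + 15*r + 6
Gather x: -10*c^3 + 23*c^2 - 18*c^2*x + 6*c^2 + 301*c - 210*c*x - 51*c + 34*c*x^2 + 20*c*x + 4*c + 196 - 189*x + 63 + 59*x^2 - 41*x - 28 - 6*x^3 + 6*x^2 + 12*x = -10*c^3 + 29*c^2 + 254*c - 6*x^3 + x^2*(34*c + 65) + x*(-18*c^2 - 190*c - 218) + 231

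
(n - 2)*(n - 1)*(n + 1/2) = n^3 - 5*n^2/2 + n/2 + 1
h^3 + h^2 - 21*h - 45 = (h - 5)*(h + 3)^2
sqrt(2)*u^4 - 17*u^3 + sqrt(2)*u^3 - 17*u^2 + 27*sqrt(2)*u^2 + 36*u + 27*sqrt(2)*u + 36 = (u + 1)*(u - 6*sqrt(2))*(u - 3*sqrt(2))*(sqrt(2)*u + 1)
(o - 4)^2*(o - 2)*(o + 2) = o^4 - 8*o^3 + 12*o^2 + 32*o - 64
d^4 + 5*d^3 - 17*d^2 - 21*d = d*(d - 3)*(d + 1)*(d + 7)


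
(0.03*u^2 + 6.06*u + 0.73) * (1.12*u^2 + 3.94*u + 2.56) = 0.0336*u^4 + 6.9054*u^3 + 24.7708*u^2 + 18.3898*u + 1.8688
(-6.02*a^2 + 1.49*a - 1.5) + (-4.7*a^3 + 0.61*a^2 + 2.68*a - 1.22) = -4.7*a^3 - 5.41*a^2 + 4.17*a - 2.72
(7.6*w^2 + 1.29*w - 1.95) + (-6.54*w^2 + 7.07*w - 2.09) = 1.06*w^2 + 8.36*w - 4.04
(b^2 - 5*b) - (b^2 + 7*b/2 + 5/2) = -17*b/2 - 5/2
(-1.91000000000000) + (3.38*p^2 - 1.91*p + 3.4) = 3.38*p^2 - 1.91*p + 1.49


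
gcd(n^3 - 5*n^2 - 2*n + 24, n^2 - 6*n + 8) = n - 4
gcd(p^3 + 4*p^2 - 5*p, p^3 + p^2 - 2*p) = p^2 - p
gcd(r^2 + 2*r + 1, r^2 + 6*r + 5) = r + 1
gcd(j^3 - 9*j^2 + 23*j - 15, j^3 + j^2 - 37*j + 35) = j^2 - 6*j + 5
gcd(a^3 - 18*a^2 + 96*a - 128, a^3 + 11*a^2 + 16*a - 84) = a - 2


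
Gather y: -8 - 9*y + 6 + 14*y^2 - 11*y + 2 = 14*y^2 - 20*y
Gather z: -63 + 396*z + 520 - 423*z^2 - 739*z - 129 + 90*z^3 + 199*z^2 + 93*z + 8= 90*z^3 - 224*z^2 - 250*z + 336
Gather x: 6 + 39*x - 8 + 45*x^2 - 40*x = 45*x^2 - x - 2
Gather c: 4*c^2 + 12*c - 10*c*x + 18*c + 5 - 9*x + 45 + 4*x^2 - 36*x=4*c^2 + c*(30 - 10*x) + 4*x^2 - 45*x + 50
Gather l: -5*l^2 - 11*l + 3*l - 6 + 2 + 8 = -5*l^2 - 8*l + 4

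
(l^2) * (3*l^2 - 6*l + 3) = 3*l^4 - 6*l^3 + 3*l^2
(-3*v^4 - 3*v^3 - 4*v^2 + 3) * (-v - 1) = 3*v^5 + 6*v^4 + 7*v^3 + 4*v^2 - 3*v - 3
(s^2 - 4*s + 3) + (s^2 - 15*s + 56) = 2*s^2 - 19*s + 59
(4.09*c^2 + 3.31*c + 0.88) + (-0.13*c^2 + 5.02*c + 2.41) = 3.96*c^2 + 8.33*c + 3.29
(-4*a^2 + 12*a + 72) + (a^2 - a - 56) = -3*a^2 + 11*a + 16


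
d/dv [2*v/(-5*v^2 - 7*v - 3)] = 2*(5*v^2 - 3)/(25*v^4 + 70*v^3 + 79*v^2 + 42*v + 9)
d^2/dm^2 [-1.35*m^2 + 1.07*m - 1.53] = -2.70000000000000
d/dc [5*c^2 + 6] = 10*c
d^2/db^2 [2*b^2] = 4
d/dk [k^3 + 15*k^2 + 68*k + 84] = 3*k^2 + 30*k + 68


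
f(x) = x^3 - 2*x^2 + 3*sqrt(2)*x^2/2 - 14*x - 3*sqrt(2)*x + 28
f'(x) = 3*x^2 - 4*x + 3*sqrt(2)*x - 14 - 3*sqrt(2)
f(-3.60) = 48.59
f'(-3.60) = 19.76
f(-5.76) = -54.00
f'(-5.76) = 79.89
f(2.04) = -0.22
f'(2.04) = -5.26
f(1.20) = 8.01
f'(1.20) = -13.63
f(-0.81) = 42.32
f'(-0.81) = -16.47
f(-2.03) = 57.17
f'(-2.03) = -6.37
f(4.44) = 36.92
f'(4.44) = 41.98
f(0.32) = 22.21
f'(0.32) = -17.86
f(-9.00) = -526.99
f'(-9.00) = 222.57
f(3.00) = 1.36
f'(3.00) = 9.49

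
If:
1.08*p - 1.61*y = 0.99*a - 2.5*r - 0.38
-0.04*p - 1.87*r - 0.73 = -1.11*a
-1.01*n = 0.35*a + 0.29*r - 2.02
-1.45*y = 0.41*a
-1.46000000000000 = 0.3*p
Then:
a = 5.89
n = -0.96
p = -4.87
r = 3.21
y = -1.67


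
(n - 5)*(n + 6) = n^2 + n - 30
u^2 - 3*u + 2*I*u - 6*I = (u - 3)*(u + 2*I)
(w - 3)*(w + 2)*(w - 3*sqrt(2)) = w^3 - 3*sqrt(2)*w^2 - w^2 - 6*w + 3*sqrt(2)*w + 18*sqrt(2)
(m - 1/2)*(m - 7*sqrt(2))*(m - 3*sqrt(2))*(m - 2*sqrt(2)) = m^4 - 12*sqrt(2)*m^3 - m^3/2 + 6*sqrt(2)*m^2 + 82*m^2 - 84*sqrt(2)*m - 41*m + 42*sqrt(2)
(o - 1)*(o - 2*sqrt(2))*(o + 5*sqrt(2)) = o^3 - o^2 + 3*sqrt(2)*o^2 - 20*o - 3*sqrt(2)*o + 20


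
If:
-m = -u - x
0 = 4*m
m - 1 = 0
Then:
No Solution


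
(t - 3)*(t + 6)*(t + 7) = t^3 + 10*t^2 + 3*t - 126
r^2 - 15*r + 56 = (r - 8)*(r - 7)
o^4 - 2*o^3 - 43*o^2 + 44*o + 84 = (o - 7)*(o - 2)*(o + 1)*(o + 6)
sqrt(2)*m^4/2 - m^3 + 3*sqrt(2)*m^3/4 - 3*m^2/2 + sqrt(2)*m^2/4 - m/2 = m*(m + 1/2)*(m - sqrt(2))*(sqrt(2)*m/2 + sqrt(2)/2)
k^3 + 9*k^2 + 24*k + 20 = (k + 2)^2*(k + 5)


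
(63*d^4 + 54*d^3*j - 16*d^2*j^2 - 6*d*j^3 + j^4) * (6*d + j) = 378*d^5 + 387*d^4*j - 42*d^3*j^2 - 52*d^2*j^3 + j^5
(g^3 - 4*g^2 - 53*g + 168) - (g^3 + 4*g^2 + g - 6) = -8*g^2 - 54*g + 174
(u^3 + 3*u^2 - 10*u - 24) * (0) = 0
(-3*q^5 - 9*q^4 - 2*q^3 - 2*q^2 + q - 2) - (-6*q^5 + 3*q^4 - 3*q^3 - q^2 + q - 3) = 3*q^5 - 12*q^4 + q^3 - q^2 + 1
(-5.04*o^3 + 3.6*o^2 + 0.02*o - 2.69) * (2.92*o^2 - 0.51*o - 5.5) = -14.7168*o^5 + 13.0824*o^4 + 25.9424*o^3 - 27.665*o^2 + 1.2619*o + 14.795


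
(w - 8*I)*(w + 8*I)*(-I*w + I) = -I*w^3 + I*w^2 - 64*I*w + 64*I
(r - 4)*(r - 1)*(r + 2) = r^3 - 3*r^2 - 6*r + 8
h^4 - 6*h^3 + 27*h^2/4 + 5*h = h*(h - 4)*(h - 5/2)*(h + 1/2)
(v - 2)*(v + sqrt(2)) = v^2 - 2*v + sqrt(2)*v - 2*sqrt(2)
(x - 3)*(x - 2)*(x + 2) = x^3 - 3*x^2 - 4*x + 12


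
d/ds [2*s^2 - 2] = 4*s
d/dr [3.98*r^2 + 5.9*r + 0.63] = 7.96*r + 5.9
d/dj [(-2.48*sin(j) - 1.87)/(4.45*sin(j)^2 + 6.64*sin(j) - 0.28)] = (11.036*sin(j)^2 + 16.643*sin(j) + 13.1112)*cos(j)/(19.8025*sin(j)^4 + 59.096*sin(j)^3 + 41.5976*sin(j)^2 - 3.7184*sin(j) + 0.0784)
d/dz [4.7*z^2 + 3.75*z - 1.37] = 9.4*z + 3.75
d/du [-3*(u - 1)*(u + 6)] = -6*u - 15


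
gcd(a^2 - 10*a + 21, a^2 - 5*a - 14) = a - 7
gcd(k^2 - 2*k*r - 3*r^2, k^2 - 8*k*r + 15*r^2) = -k + 3*r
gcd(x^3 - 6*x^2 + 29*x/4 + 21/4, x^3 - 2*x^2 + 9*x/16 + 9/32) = 1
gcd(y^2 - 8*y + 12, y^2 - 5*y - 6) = y - 6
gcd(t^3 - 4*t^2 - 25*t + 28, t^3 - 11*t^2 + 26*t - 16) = t - 1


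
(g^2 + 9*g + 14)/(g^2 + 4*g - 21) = (g + 2)/(g - 3)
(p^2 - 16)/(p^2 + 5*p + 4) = (p - 4)/(p + 1)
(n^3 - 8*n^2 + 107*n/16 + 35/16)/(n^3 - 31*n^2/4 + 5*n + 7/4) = (n - 5/4)/(n - 1)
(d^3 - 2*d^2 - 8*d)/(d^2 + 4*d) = (d^2 - 2*d - 8)/(d + 4)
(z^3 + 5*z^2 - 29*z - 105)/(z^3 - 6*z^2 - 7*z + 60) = (z + 7)/(z - 4)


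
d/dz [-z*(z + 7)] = -2*z - 7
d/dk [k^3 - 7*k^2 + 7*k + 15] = 3*k^2 - 14*k + 7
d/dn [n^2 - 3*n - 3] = 2*n - 3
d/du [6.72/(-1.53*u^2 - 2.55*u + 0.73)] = (20.5632*u + 17.136)/(1.53*u^2 + 2.55*u - 0.73)^2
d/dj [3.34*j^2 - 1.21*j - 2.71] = 6.68*j - 1.21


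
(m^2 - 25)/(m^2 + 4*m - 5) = (m - 5)/(m - 1)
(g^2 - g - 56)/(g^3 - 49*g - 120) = (g + 7)/(g^2 + 8*g + 15)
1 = 1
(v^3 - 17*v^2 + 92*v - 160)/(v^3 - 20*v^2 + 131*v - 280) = (v - 4)/(v - 7)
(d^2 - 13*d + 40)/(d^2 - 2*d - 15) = (d - 8)/(d + 3)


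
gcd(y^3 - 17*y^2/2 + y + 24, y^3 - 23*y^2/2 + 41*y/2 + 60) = y^2 - 13*y/2 - 12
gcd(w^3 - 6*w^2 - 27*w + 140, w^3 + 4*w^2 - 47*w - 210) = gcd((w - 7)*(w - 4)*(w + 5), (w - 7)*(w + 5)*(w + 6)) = w^2 - 2*w - 35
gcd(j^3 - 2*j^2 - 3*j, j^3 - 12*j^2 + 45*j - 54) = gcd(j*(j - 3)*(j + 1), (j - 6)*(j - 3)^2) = j - 3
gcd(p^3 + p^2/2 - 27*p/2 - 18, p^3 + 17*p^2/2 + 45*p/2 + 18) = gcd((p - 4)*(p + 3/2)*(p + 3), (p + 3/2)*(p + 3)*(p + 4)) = p^2 + 9*p/2 + 9/2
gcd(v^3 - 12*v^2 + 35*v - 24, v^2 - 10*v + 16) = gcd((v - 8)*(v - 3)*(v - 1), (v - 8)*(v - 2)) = v - 8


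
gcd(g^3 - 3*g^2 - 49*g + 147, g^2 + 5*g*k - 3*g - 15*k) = g - 3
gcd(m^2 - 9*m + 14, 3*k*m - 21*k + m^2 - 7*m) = m - 7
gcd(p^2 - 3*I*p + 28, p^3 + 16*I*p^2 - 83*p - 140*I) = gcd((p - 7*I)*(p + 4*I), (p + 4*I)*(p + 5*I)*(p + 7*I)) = p + 4*I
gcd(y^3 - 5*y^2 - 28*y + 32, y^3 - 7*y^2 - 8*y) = y - 8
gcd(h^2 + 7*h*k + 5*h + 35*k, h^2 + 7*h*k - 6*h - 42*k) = h + 7*k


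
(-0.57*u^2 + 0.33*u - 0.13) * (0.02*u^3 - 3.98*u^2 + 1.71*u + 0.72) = -0.0114*u^5 + 2.2752*u^4 - 2.2907*u^3 + 0.6713*u^2 + 0.0153*u - 0.0936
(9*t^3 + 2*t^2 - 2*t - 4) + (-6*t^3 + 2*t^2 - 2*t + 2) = 3*t^3 + 4*t^2 - 4*t - 2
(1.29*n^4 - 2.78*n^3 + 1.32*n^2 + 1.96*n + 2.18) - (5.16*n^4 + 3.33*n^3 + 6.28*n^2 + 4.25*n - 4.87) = -3.87*n^4 - 6.11*n^3 - 4.96*n^2 - 2.29*n + 7.05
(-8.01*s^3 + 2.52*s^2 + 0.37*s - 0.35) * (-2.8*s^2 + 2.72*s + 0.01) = 22.428*s^5 - 28.8432*s^4 + 5.7383*s^3 + 2.0116*s^2 - 0.9483*s - 0.0035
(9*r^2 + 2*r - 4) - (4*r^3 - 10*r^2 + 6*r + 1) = -4*r^3 + 19*r^2 - 4*r - 5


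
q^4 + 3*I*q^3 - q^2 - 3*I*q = q*(q - 1)*(q + 1)*(q + 3*I)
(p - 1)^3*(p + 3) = p^4 - 6*p^2 + 8*p - 3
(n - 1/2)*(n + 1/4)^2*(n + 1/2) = n^4 + n^3/2 - 3*n^2/16 - n/8 - 1/64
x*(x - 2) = x^2 - 2*x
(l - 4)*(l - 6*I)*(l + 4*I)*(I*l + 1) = I*l^4 + 3*l^3 - 4*I*l^3 - 12*l^2 + 22*I*l^2 + 24*l - 88*I*l - 96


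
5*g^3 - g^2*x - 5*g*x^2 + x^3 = (-5*g + x)*(-g + x)*(g + x)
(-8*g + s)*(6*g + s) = -48*g^2 - 2*g*s + s^2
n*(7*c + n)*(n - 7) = 7*c*n^2 - 49*c*n + n^3 - 7*n^2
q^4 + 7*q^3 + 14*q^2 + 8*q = q*(q + 1)*(q + 2)*(q + 4)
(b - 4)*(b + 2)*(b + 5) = b^3 + 3*b^2 - 18*b - 40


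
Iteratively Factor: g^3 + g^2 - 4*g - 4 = (g + 1)*(g^2 - 4) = (g + 1)*(g + 2)*(g - 2)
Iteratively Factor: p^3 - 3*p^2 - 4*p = (p)*(p^2 - 3*p - 4) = p*(p - 4)*(p + 1)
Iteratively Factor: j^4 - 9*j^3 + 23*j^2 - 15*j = (j - 1)*(j^3 - 8*j^2 + 15*j) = (j - 5)*(j - 1)*(j^2 - 3*j) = j*(j - 5)*(j - 1)*(j - 3)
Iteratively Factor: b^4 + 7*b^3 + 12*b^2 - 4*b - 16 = (b + 2)*(b^3 + 5*b^2 + 2*b - 8) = (b + 2)^2*(b^2 + 3*b - 4) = (b + 2)^2*(b + 4)*(b - 1)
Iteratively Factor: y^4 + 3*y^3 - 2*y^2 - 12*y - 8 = (y + 1)*(y^3 + 2*y^2 - 4*y - 8) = (y + 1)*(y + 2)*(y^2 - 4) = (y + 1)*(y + 2)^2*(y - 2)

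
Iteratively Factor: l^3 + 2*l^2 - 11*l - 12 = (l + 1)*(l^2 + l - 12) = (l - 3)*(l + 1)*(l + 4)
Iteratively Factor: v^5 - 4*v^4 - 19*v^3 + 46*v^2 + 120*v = (v - 4)*(v^4 - 19*v^2 - 30*v) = v*(v - 4)*(v^3 - 19*v - 30) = v*(v - 4)*(v + 3)*(v^2 - 3*v - 10) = v*(v - 4)*(v + 2)*(v + 3)*(v - 5)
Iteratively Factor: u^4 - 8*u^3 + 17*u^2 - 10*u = (u - 2)*(u^3 - 6*u^2 + 5*u) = u*(u - 2)*(u^2 - 6*u + 5) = u*(u - 5)*(u - 2)*(u - 1)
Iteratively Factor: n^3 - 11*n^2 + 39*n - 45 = (n - 5)*(n^2 - 6*n + 9) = (n - 5)*(n - 3)*(n - 3)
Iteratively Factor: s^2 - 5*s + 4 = (s - 1)*(s - 4)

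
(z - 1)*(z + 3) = z^2 + 2*z - 3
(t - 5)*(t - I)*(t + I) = t^3 - 5*t^2 + t - 5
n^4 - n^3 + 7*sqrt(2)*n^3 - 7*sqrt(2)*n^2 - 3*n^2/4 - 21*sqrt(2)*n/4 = n*(n - 3/2)*(n + 1/2)*(n + 7*sqrt(2))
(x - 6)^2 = x^2 - 12*x + 36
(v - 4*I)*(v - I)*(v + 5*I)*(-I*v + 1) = -I*v^4 + v^3 - 21*I*v^2 + v - 20*I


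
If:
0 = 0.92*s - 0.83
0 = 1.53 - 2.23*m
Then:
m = 0.69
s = 0.90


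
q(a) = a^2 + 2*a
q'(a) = 2*a + 2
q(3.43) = 18.62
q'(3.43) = 8.86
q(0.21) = 0.46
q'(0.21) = 2.42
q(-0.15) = -0.28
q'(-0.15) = 1.70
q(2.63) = 12.18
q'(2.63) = 7.26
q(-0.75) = -0.94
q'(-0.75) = 0.50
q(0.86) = 2.46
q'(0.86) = 3.72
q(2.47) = 11.04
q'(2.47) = 6.94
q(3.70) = 21.09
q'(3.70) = 9.40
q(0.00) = 0.00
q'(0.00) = 2.00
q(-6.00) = 24.00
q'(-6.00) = -10.00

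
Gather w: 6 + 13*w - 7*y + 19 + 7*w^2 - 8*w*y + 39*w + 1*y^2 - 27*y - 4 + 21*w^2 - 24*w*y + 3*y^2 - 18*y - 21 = 28*w^2 + w*(52 - 32*y) + 4*y^2 - 52*y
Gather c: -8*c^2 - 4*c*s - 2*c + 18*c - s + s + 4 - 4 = -8*c^2 + c*(16 - 4*s)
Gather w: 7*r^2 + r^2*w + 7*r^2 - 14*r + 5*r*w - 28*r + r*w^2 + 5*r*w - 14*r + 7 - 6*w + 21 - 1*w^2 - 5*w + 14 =14*r^2 - 56*r + w^2*(r - 1) + w*(r^2 + 10*r - 11) + 42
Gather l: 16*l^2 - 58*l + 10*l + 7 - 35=16*l^2 - 48*l - 28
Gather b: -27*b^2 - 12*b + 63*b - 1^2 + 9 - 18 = -27*b^2 + 51*b - 10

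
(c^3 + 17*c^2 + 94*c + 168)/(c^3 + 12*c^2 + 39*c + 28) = (c + 6)/(c + 1)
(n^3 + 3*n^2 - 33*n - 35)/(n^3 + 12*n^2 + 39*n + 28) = (n - 5)/(n + 4)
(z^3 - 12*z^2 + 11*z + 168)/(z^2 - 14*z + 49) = (z^2 - 5*z - 24)/(z - 7)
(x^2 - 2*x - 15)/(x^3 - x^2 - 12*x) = (x - 5)/(x*(x - 4))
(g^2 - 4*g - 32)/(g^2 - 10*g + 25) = (g^2 - 4*g - 32)/(g^2 - 10*g + 25)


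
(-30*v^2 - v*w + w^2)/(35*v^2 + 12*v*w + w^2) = (-6*v + w)/(7*v + w)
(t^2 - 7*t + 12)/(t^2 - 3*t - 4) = (t - 3)/(t + 1)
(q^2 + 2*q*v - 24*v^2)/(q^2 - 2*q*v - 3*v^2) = (-q^2 - 2*q*v + 24*v^2)/(-q^2 + 2*q*v + 3*v^2)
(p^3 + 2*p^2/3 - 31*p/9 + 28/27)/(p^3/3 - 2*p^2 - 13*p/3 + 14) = (27*p^3 + 18*p^2 - 93*p + 28)/(9*(p^3 - 6*p^2 - 13*p + 42))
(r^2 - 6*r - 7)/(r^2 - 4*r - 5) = (r - 7)/(r - 5)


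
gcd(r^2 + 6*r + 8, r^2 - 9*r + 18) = 1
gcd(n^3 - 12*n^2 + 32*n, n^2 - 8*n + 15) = 1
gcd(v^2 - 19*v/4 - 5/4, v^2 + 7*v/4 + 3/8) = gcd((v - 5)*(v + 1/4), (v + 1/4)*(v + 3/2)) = v + 1/4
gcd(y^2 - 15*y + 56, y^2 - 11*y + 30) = 1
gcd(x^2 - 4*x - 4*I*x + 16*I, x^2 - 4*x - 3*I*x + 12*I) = x - 4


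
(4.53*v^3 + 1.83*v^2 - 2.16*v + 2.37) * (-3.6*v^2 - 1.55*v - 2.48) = -16.308*v^5 - 13.6095*v^4 - 6.2949*v^3 - 9.7224*v^2 + 1.6833*v - 5.8776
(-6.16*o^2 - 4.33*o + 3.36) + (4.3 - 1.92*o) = -6.16*o^2 - 6.25*o + 7.66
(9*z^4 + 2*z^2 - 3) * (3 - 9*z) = -81*z^5 + 27*z^4 - 18*z^3 + 6*z^2 + 27*z - 9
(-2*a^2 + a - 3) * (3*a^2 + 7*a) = -6*a^4 - 11*a^3 - 2*a^2 - 21*a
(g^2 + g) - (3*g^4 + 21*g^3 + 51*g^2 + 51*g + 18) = -3*g^4 - 21*g^3 - 50*g^2 - 50*g - 18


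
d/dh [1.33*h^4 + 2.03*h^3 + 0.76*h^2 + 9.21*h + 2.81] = 5.32*h^3 + 6.09*h^2 + 1.52*h + 9.21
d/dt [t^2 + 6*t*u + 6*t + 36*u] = 2*t + 6*u + 6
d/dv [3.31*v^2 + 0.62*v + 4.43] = 6.62*v + 0.62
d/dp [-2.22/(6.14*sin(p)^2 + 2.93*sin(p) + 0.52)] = (27.2616*sin(p) + 6.5046)*cos(p)/(6.14*sin(p)^2 + 2.93*sin(p) + 0.52)^2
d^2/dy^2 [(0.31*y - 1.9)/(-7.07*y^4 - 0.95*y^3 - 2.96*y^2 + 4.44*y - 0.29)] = (-185.943828*y^7 + 1866.11236*y^6 + 342.237258*y^5 + 672.670032*y^4 - 148.420772*y^3 + 6.07505999999999*y^2 - 151.367436*y + 70.851448)/(353.393243*y^12 + 142.456965*y^11 + 463.007937*y^10 - 545.656453*y^9 + 58.407039*y^8 - 532.864638*y^7 + 406.346615*y^6 - 110.247864*y^5 + 177.123801*y^4 - 110.156475*y^3 + 17.89764*y^2 - 1.120212*y + 0.024389)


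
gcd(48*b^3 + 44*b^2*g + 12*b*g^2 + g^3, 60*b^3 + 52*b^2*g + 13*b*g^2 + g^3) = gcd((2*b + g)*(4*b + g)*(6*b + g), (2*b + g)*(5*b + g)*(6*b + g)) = 12*b^2 + 8*b*g + g^2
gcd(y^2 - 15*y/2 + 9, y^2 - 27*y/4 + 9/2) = y - 6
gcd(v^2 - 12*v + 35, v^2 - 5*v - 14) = v - 7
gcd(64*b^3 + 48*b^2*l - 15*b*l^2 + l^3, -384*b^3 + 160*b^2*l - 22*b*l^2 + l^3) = 64*b^2 - 16*b*l + l^2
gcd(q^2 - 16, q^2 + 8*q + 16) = q + 4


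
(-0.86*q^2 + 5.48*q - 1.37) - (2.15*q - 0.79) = -0.86*q^2 + 3.33*q - 0.58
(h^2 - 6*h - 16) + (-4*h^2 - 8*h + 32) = -3*h^2 - 14*h + 16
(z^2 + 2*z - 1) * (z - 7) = z^3 - 5*z^2 - 15*z + 7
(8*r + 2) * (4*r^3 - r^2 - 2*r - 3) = 32*r^4 - 18*r^2 - 28*r - 6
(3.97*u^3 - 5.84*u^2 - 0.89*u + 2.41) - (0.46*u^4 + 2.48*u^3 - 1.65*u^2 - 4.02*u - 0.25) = -0.46*u^4 + 1.49*u^3 - 4.19*u^2 + 3.13*u + 2.66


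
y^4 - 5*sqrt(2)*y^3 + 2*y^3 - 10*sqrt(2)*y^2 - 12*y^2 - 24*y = y*(y + 2)*(y - 6*sqrt(2))*(y + sqrt(2))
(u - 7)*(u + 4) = u^2 - 3*u - 28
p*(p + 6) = p^2 + 6*p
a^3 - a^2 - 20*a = a*(a - 5)*(a + 4)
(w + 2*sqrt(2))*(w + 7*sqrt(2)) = w^2 + 9*sqrt(2)*w + 28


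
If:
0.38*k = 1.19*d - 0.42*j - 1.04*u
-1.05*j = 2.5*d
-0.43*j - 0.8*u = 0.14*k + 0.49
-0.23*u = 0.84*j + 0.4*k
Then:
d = 7.02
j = -16.71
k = 33.67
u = 2.48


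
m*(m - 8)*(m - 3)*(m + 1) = m^4 - 10*m^3 + 13*m^2 + 24*m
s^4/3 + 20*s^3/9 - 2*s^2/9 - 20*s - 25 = (s/3 + 1)*(s - 3)*(s + 5/3)*(s + 5)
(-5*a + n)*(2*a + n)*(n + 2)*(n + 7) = -10*a^2*n^2 - 90*a^2*n - 140*a^2 - 3*a*n^3 - 27*a*n^2 - 42*a*n + n^4 + 9*n^3 + 14*n^2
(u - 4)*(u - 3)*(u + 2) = u^3 - 5*u^2 - 2*u + 24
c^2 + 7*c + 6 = (c + 1)*(c + 6)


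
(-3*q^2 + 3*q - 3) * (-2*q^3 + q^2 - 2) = 6*q^5 - 9*q^4 + 9*q^3 + 3*q^2 - 6*q + 6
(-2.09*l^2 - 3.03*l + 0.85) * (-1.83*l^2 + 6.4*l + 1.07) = 3.8247*l^4 - 7.8311*l^3 - 23.1838*l^2 + 2.1979*l + 0.9095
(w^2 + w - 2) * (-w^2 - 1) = -w^4 - w^3 + w^2 - w + 2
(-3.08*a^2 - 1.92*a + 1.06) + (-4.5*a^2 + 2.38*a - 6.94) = -7.58*a^2 + 0.46*a - 5.88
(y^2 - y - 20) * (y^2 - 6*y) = y^4 - 7*y^3 - 14*y^2 + 120*y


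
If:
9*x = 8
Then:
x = 8/9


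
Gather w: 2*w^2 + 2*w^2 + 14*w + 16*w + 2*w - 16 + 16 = 4*w^2 + 32*w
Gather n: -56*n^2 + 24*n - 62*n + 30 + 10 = -56*n^2 - 38*n + 40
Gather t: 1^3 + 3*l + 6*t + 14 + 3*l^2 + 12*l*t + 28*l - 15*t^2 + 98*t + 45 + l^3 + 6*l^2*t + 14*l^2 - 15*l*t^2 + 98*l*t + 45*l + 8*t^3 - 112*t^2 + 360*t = l^3 + 17*l^2 + 76*l + 8*t^3 + t^2*(-15*l - 127) + t*(6*l^2 + 110*l + 464) + 60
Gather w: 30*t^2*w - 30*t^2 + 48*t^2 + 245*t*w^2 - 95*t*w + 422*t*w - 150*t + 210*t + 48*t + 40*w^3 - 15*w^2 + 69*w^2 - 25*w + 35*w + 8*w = 18*t^2 + 108*t + 40*w^3 + w^2*(245*t + 54) + w*(30*t^2 + 327*t + 18)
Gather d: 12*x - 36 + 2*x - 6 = 14*x - 42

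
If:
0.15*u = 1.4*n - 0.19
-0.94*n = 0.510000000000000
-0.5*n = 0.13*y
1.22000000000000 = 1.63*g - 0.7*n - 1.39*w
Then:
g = 0.852760736196319*w + 0.515467954575121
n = -0.54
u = -6.33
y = 2.09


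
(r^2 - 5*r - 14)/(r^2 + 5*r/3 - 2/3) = 3*(r - 7)/(3*r - 1)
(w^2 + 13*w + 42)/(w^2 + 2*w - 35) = (w + 6)/(w - 5)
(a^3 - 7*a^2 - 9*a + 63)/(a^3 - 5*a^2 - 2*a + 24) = (a^2 - 4*a - 21)/(a^2 - 2*a - 8)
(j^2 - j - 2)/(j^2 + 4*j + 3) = (j - 2)/(j + 3)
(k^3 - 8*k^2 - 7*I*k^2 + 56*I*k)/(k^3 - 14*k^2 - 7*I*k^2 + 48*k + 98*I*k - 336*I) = k/(k - 6)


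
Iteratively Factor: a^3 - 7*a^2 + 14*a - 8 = (a - 1)*(a^2 - 6*a + 8) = (a - 2)*(a - 1)*(a - 4)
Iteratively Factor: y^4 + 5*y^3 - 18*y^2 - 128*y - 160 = (y + 2)*(y^3 + 3*y^2 - 24*y - 80) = (y + 2)*(y + 4)*(y^2 - y - 20) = (y + 2)*(y + 4)^2*(y - 5)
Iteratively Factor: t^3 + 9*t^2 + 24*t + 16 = (t + 4)*(t^2 + 5*t + 4) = (t + 4)^2*(t + 1)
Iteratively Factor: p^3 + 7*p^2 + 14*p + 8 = (p + 4)*(p^2 + 3*p + 2) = (p + 2)*(p + 4)*(p + 1)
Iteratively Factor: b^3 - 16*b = (b - 4)*(b^2 + 4*b) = b*(b - 4)*(b + 4)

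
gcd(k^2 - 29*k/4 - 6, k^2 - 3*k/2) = 1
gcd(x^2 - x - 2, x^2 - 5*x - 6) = x + 1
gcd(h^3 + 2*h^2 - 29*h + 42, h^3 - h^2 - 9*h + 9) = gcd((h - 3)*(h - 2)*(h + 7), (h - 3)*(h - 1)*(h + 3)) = h - 3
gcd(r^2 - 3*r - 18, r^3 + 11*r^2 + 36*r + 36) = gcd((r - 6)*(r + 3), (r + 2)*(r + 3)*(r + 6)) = r + 3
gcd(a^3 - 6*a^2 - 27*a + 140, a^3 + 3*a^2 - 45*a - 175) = a^2 - 2*a - 35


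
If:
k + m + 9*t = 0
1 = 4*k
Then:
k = 1/4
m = -9*t - 1/4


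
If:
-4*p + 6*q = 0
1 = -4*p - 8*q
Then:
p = -3/28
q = -1/14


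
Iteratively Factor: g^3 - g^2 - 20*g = (g - 5)*(g^2 + 4*g) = g*(g - 5)*(g + 4)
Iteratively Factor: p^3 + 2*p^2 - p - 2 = (p + 1)*(p^2 + p - 2) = (p + 1)*(p + 2)*(p - 1)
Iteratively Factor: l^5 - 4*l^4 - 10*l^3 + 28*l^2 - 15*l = (l - 1)*(l^4 - 3*l^3 - 13*l^2 + 15*l) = (l - 1)*(l + 3)*(l^3 - 6*l^2 + 5*l) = l*(l - 1)*(l + 3)*(l^2 - 6*l + 5) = l*(l - 1)^2*(l + 3)*(l - 5)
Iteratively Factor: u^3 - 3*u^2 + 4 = (u - 2)*(u^2 - u - 2) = (u - 2)^2*(u + 1)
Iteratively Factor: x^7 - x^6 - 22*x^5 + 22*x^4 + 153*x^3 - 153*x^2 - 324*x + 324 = (x + 3)*(x^6 - 4*x^5 - 10*x^4 + 52*x^3 - 3*x^2 - 144*x + 108) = (x + 3)^2*(x^5 - 7*x^4 + 11*x^3 + 19*x^2 - 60*x + 36) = (x + 2)*(x + 3)^2*(x^4 - 9*x^3 + 29*x^2 - 39*x + 18) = (x - 3)*(x + 2)*(x + 3)^2*(x^3 - 6*x^2 + 11*x - 6) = (x - 3)*(x - 2)*(x + 2)*(x + 3)^2*(x^2 - 4*x + 3) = (x - 3)^2*(x - 2)*(x + 2)*(x + 3)^2*(x - 1)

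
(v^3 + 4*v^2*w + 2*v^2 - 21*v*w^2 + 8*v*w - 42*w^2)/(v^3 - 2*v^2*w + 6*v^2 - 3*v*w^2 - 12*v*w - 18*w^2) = (v^2 + 7*v*w + 2*v + 14*w)/(v^2 + v*w + 6*v + 6*w)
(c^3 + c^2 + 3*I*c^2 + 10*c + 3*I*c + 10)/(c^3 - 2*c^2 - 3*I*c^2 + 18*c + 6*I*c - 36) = (c^3 + c^2*(1 + 3*I) + c*(10 + 3*I) + 10)/(c^3 - c^2*(2 + 3*I) + 6*c*(3 + I) - 36)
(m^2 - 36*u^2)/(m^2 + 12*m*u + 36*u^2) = (m - 6*u)/(m + 6*u)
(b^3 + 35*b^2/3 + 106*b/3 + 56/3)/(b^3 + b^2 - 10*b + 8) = (3*b^2 + 23*b + 14)/(3*(b^2 - 3*b + 2))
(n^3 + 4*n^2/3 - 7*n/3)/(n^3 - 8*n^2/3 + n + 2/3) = n*(3*n + 7)/(3*n^2 - 5*n - 2)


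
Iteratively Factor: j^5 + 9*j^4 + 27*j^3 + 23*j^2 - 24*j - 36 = (j + 3)*(j^4 + 6*j^3 + 9*j^2 - 4*j - 12) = (j + 2)*(j + 3)*(j^3 + 4*j^2 + j - 6) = (j + 2)*(j + 3)^2*(j^2 + j - 2) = (j - 1)*(j + 2)*(j + 3)^2*(j + 2)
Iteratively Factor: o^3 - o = (o - 1)*(o^2 + o) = (o - 1)*(o + 1)*(o)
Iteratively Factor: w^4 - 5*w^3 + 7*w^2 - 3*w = (w - 1)*(w^3 - 4*w^2 + 3*w) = (w - 3)*(w - 1)*(w^2 - w) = (w - 3)*(w - 1)^2*(w)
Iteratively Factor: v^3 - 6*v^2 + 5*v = (v)*(v^2 - 6*v + 5) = v*(v - 1)*(v - 5)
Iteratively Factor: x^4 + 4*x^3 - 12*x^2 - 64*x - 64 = (x + 2)*(x^3 + 2*x^2 - 16*x - 32) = (x + 2)^2*(x^2 - 16) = (x - 4)*(x + 2)^2*(x + 4)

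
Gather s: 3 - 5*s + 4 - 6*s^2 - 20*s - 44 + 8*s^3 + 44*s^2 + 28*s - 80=8*s^3 + 38*s^2 + 3*s - 117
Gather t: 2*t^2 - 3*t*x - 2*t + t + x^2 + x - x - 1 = 2*t^2 + t*(-3*x - 1) + x^2 - 1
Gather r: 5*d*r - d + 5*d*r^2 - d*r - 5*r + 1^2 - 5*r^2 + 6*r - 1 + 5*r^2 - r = 5*d*r^2 + 4*d*r - d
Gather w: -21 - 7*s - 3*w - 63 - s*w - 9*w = -7*s + w*(-s - 12) - 84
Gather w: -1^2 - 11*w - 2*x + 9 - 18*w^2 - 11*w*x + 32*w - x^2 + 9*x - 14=-18*w^2 + w*(21 - 11*x) - x^2 + 7*x - 6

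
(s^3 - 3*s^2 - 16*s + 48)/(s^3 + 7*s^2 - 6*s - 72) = (s - 4)/(s + 6)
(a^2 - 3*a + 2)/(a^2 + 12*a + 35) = (a^2 - 3*a + 2)/(a^2 + 12*a + 35)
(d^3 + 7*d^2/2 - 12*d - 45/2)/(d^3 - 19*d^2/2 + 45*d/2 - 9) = (2*d^2 + 13*d + 15)/(2*d^2 - 13*d + 6)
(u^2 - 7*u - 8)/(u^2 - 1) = (u - 8)/(u - 1)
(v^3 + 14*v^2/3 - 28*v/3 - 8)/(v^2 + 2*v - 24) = (3*v^2 - 4*v - 4)/(3*(v - 4))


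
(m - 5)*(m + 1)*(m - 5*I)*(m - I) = m^4 - 4*m^3 - 6*I*m^3 - 10*m^2 + 24*I*m^2 + 20*m + 30*I*m + 25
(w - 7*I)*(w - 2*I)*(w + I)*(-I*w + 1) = -I*w^4 - 7*w^3 - 3*I*w^2 - 19*w - 14*I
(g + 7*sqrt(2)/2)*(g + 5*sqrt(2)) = g^2 + 17*sqrt(2)*g/2 + 35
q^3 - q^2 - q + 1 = (q - 1)^2*(q + 1)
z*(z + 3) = z^2 + 3*z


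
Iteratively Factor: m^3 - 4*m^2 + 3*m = (m - 1)*(m^2 - 3*m) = (m - 3)*(m - 1)*(m)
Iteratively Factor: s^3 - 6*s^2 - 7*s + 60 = (s - 4)*(s^2 - 2*s - 15) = (s - 4)*(s + 3)*(s - 5)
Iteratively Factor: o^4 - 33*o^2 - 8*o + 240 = (o - 5)*(o^3 + 5*o^2 - 8*o - 48) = (o - 5)*(o - 3)*(o^2 + 8*o + 16) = (o - 5)*(o - 3)*(o + 4)*(o + 4)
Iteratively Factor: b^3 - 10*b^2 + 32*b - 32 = (b - 4)*(b^2 - 6*b + 8) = (b - 4)*(b - 2)*(b - 4)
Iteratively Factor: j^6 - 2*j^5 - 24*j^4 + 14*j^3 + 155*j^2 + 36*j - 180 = (j + 2)*(j^5 - 4*j^4 - 16*j^3 + 46*j^2 + 63*j - 90) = (j + 2)*(j + 3)*(j^4 - 7*j^3 + 5*j^2 + 31*j - 30) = (j - 5)*(j + 2)*(j + 3)*(j^3 - 2*j^2 - 5*j + 6) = (j - 5)*(j - 1)*(j + 2)*(j + 3)*(j^2 - j - 6) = (j - 5)*(j - 3)*(j - 1)*(j + 2)*(j + 3)*(j + 2)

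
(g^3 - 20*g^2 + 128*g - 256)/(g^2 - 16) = (g^2 - 16*g + 64)/(g + 4)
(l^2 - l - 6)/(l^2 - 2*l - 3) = (l + 2)/(l + 1)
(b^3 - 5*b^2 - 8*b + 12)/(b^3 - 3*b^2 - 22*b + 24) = (b + 2)/(b + 4)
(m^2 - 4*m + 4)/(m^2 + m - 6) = (m - 2)/(m + 3)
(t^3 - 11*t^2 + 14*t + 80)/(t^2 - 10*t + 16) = (t^2 - 3*t - 10)/(t - 2)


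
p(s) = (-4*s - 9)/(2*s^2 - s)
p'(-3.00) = -0.10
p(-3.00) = 0.14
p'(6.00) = 0.11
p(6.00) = -0.50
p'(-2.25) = -0.32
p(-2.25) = 0.00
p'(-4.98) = 0.00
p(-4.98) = 0.20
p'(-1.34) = -1.76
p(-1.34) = -0.74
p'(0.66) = 409.03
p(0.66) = -55.11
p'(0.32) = 251.62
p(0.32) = 89.24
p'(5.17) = 0.17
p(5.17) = -0.61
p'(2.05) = 2.44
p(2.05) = -2.71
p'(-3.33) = -0.06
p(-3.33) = 0.17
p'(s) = (1 - 4*s)*(-4*s - 9)/(2*s^2 - s)^2 - 4/(2*s^2 - s)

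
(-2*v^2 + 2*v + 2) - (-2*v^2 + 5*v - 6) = 8 - 3*v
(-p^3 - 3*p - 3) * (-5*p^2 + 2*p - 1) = 5*p^5 - 2*p^4 + 16*p^3 + 9*p^2 - 3*p + 3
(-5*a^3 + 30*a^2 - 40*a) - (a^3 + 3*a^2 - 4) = -6*a^3 + 27*a^2 - 40*a + 4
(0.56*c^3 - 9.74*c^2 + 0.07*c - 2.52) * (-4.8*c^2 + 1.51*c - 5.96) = -2.688*c^5 + 47.5976*c^4 - 18.381*c^3 + 70.2521*c^2 - 4.2224*c + 15.0192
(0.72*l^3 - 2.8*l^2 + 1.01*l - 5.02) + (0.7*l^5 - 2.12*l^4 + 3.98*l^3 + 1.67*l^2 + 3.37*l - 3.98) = 0.7*l^5 - 2.12*l^4 + 4.7*l^3 - 1.13*l^2 + 4.38*l - 9.0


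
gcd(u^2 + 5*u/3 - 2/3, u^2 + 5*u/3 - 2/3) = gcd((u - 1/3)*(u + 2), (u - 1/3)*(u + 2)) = u^2 + 5*u/3 - 2/3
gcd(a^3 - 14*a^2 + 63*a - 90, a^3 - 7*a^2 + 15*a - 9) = a - 3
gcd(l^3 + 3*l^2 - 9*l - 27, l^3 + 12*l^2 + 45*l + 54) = l^2 + 6*l + 9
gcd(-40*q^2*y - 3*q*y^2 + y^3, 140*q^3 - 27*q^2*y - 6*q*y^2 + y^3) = 5*q + y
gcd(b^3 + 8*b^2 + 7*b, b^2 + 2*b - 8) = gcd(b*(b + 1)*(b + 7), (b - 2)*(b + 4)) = 1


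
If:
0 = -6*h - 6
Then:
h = -1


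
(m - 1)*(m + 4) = m^2 + 3*m - 4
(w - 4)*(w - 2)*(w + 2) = w^3 - 4*w^2 - 4*w + 16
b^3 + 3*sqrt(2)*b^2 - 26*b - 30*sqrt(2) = (b - 3*sqrt(2))*(b + sqrt(2))*(b + 5*sqrt(2))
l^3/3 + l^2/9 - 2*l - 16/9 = (l/3 + 1/3)*(l - 8/3)*(l + 2)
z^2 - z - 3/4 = (z - 3/2)*(z + 1/2)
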